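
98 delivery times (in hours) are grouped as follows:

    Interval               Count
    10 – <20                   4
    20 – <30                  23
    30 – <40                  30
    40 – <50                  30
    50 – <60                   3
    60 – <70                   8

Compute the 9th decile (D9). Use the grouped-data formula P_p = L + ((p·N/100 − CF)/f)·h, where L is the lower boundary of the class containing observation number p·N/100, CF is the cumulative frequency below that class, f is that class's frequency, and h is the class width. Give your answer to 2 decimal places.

N = 98; target position k = 90/100 · 98 = 88.2.
Cumulative frequencies: 4, 27, 57, 87, 90, 98.
Observation 88.2 falls in the class 50 – <60.
L = 50, CF = 87, f = 3, h = 10.
P90 = 50 + ((88.2 − 87)/3)·10 = 50 + 4 = 54.

54.00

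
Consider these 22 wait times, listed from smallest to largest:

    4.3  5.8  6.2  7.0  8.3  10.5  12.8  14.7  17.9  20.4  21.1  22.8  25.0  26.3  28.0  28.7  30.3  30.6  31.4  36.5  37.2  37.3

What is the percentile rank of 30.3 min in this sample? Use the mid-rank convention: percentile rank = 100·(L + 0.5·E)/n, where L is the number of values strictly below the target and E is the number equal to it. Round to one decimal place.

Count below 30.3: L = 16; count equal: E = 1; n = 22.
Percentile rank = 100·(16 + 0.5·1)/22 = 100·16.5/22 = 75.

75.0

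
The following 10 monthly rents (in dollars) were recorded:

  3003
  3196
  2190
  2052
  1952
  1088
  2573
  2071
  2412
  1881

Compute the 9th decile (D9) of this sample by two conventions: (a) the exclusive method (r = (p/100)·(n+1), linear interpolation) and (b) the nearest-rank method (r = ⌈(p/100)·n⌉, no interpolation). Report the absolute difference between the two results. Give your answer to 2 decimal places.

Sorted: 1088, 1881, 1952, 2052, 2071, 2190, 2412, 2573, 3003, 3196.
n = 10.
(a) r = 9.9; between ranks 9 (3003) and 10 (3196): 3176.7.
(b) the nearest-rank method: rank 9 → 3003.
|3176.7 − 3003| = 173.7.

173.70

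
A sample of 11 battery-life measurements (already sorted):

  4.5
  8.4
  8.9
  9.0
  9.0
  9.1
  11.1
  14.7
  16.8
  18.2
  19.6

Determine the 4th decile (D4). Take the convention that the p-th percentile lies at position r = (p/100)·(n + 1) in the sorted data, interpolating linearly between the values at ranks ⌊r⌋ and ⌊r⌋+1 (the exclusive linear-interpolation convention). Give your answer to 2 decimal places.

n = 11.
r = (40/100)·(11 + 1) = 4.8.
Rank 4 is 9.0 and rank 5 is 9.0.
Interpolate: 9.0 + 0.8·(9.0 − 9.0) = 9.0 + 0.8·0 = 9.

9.00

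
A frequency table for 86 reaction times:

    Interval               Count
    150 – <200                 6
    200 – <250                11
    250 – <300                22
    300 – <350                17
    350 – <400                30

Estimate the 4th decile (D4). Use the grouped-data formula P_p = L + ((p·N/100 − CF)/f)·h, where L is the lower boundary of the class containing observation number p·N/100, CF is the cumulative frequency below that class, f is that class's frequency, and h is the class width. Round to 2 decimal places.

289.55

N = 86; target position k = 40/100 · 86 = 34.4.
Cumulative frequencies: 6, 17, 39, 56, 86.
Observation 34.4 falls in the class 250 – <300.
L = 250, CF = 17, f = 22, h = 50.
P40 = 250 + ((34.4 − 17)/22)·50 = 250 + 39.5455 = 289.545.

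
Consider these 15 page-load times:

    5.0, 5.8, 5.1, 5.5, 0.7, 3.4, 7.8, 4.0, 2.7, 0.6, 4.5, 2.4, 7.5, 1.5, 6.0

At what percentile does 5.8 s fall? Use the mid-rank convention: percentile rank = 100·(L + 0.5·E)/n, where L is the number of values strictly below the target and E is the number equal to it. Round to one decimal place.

76.7

Sorted: 0.6, 0.7, 1.5, 2.4, 2.7, 3.4, 4.0, 4.5, 5.0, 5.1, 5.5, 5.8, 6.0, 7.5, 7.8.
Count below 5.8: L = 11; count equal: E = 1; n = 15.
Percentile rank = 100·(11 + 0.5·1)/15 = 100·11.5/15 = 76.67.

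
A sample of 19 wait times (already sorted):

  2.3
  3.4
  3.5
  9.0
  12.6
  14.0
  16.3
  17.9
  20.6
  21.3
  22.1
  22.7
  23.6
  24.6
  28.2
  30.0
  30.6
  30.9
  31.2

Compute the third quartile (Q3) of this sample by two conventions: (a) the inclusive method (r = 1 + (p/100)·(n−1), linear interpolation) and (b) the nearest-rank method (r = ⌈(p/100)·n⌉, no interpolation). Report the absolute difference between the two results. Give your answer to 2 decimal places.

n = 19.
(a) r = 14.5; between ranks 14 (24.6) and 15 (28.2): 26.4.
(b) the nearest-rank method: rank 15 → 28.2.
|26.4 − 28.2| = 1.8.

1.80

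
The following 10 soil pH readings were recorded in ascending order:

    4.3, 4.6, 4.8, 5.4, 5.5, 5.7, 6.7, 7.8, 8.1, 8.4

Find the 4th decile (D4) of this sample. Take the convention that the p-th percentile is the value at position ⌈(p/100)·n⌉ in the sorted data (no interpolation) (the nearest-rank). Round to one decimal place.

5.4

n = 10.
Position = ⌈40/100 · 10⌉ = ⌈4⌉ = 4.
The value at rank 4 is 5.4.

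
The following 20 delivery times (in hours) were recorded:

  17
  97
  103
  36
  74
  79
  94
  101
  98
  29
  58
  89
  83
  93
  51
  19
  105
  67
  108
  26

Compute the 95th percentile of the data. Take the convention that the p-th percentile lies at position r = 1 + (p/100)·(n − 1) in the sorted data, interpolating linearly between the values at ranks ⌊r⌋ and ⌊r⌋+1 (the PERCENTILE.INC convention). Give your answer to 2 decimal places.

105.15

Sorted: 17, 19, 26, 29, 36, 51, 58, 67, 74, 79, 83, 89, 93, 94, 97, 98, 101, 103, 105, 108.
n = 20.
r = 1 + (95/100)·(20 − 1) = 1 + 18.05 = 19.05.
Rank 19 is 105 and rank 20 is 108.
Interpolate: 105 + 0.05·(108 − 105) = 105 + 0.05·3 = 105.15.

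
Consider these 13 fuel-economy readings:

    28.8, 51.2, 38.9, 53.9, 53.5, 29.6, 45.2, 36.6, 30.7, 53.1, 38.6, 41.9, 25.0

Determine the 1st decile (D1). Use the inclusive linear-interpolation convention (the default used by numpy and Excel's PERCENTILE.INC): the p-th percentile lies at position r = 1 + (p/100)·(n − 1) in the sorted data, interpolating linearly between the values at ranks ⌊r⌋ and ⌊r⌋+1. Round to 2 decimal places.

28.96

Sorted: 25.0, 28.8, 29.6, 30.7, 36.6, 38.6, 38.9, 41.9, 45.2, 51.2, 53.1, 53.5, 53.9.
n = 13.
r = 1 + (10/100)·(13 − 1) = 1 + 1.2 = 2.2.
Rank 2 is 28.8 and rank 3 is 29.6.
Interpolate: 28.8 + 0.2·(29.6 − 28.8) = 28.8 + 0.2·0.8 = 28.96.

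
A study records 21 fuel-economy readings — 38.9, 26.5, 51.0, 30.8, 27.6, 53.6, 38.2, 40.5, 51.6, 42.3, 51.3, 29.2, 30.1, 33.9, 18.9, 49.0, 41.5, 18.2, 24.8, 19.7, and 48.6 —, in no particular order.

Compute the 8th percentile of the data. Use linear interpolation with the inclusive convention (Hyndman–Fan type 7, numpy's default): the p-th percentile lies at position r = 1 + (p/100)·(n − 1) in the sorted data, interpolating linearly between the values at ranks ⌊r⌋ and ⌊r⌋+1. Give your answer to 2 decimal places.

19.38

Sorted: 18.2, 18.9, 19.7, 24.8, 26.5, 27.6, 29.2, 30.1, 30.8, 33.9, 38.2, 38.9, 40.5, 41.5, 42.3, 48.6, 49.0, 51.0, 51.3, 51.6, 53.6.
n = 21.
r = 1 + (8/100)·(21 − 1) = 1 + 1.6 = 2.6.
Rank 2 is 18.9 and rank 3 is 19.7.
Interpolate: 18.9 + 0.6·(19.7 − 18.9) = 18.9 + 0.6·0.8 = 19.38.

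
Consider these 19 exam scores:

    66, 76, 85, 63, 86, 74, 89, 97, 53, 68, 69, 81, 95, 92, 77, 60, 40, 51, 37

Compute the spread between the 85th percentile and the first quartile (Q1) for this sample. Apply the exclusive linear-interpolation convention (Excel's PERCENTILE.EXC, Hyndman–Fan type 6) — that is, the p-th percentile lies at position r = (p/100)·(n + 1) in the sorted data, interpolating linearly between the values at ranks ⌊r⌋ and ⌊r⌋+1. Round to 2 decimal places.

32.00

Sorted: 37, 40, 51, 53, 60, 63, 66, 68, 69, 74, 76, 77, 81, 85, 86, 89, 92, 95, 97.
n = 19.
P25: r = 5 (integer) → 60.
P85: r = 17 (integer) → 92.
Difference: 92 − 60 = 32.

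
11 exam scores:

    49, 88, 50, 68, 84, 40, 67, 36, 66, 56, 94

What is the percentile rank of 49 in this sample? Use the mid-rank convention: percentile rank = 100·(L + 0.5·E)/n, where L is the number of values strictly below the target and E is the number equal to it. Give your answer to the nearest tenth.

22.7

Sorted: 36, 40, 49, 50, 56, 66, 67, 68, 84, 88, 94.
Count below 49: L = 2; count equal: E = 1; n = 11.
Percentile rank = 100·(2 + 0.5·1)/11 = 100·2.5/11 = 22.73.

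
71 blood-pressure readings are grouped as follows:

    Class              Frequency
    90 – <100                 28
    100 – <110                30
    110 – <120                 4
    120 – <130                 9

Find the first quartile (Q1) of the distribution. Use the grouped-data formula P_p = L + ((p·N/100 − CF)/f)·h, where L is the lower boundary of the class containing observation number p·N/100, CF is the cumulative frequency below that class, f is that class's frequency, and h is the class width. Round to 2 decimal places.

96.34

N = 71; target position k = 25/100 · 71 = 17.75.
Cumulative frequencies: 28, 58, 62, 71.
Observation 17.75 falls in the class 90 – <100.
L = 90, CF = 0, f = 28, h = 10.
P25 = 90 + ((17.75 − 0)/28)·10 = 90 + 6.33929 = 96.3393.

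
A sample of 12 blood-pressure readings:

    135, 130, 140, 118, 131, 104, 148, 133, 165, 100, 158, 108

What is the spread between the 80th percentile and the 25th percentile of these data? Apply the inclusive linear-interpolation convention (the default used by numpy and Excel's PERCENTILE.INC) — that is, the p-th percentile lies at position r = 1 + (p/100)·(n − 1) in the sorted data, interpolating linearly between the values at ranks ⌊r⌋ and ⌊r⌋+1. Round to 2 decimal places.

30.90

Sorted: 100, 104, 108, 118, 130, 131, 133, 135, 140, 148, 158, 165.
n = 12.
P25: r = 3.75; ranks 3–4 are 108, 118; interpolating gives 115.5.
P80: r = 9.8; ranks 9–10 are 140, 148; interpolating gives 146.4.
Difference: 146.4 − 115.5 = 30.9.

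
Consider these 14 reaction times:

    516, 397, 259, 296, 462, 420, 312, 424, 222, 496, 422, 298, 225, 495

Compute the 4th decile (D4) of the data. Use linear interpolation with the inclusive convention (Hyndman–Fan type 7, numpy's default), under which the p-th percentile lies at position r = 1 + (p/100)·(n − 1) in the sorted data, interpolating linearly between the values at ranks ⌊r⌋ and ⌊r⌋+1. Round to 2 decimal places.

329.00

Sorted: 222, 225, 259, 296, 298, 312, 397, 420, 422, 424, 462, 495, 496, 516.
n = 14.
r = 1 + (40/100)·(14 − 1) = 1 + 5.2 = 6.2.
Rank 6 is 312 and rank 7 is 397.
Interpolate: 312 + 0.2·(397 − 312) = 312 + 0.2·85 = 329.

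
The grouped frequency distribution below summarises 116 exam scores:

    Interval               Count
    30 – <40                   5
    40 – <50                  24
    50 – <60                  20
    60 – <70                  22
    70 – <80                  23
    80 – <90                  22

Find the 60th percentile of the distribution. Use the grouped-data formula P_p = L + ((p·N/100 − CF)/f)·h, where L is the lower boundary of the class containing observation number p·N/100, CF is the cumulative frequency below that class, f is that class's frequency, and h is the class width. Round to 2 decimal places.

N = 116; target position k = 60/100 · 116 = 69.6.
Cumulative frequencies: 5, 29, 49, 71, 94, 116.
Observation 69.6 falls in the class 60 – <70.
L = 60, CF = 49, f = 22, h = 10.
P60 = 60 + ((69.6 − 49)/22)·10 = 60 + 9.36364 = 69.3636.

69.36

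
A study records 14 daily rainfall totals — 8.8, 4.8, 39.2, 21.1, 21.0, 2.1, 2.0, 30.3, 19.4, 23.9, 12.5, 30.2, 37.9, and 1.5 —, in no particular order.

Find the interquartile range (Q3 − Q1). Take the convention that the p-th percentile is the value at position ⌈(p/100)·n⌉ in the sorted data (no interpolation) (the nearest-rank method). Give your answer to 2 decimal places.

25.40

Sorted: 1.5, 2.0, 2.1, 4.8, 8.8, 12.5, 19.4, 21.0, 21.1, 23.9, 30.2, 30.3, 37.9, 39.2.
n = 14.
P25: rank ⌈25/100·14⌉ = 4 → 4.8.
P75: rank ⌈75/100·14⌉ = 11 → 30.2.
Difference: 30.2 − 4.8 = 25.4.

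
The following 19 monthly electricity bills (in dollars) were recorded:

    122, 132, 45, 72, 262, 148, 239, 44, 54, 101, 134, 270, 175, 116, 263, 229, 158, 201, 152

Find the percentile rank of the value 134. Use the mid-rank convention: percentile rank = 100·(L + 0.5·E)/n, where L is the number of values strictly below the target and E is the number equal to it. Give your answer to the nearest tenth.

44.7

Sorted: 44, 45, 54, 72, 101, 116, 122, 132, 134, 148, 152, 158, 175, 201, 229, 239, 262, 263, 270.
Count below 134: L = 8; count equal: E = 1; n = 19.
Percentile rank = 100·(8 + 0.5·1)/19 = 100·8.5/19 = 44.74.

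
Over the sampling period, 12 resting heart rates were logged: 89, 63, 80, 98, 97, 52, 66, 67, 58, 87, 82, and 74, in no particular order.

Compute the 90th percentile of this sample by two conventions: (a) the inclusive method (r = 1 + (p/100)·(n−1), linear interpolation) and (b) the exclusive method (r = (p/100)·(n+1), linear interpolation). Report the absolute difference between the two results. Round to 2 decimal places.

1.50

Sorted: 52, 58, 63, 66, 67, 74, 80, 82, 87, 89, 97, 98.
n = 12.
(a) r = 10.9; between ranks 10 (89) and 11 (97): 96.2.
(b) r = 11.7; between ranks 11 (97) and 12 (98): 97.7.
|96.2 − 97.7| = 1.5.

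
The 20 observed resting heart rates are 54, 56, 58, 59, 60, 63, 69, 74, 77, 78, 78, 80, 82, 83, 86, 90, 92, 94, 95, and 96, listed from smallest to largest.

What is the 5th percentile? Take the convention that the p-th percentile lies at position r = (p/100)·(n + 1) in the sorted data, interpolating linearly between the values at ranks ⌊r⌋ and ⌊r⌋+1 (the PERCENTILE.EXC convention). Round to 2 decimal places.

54.10

n = 20.
r = (5/100)·(20 + 1) = 1.05.
Rank 1 is 54 and rank 2 is 56.
Interpolate: 54 + 0.05·(56 − 54) = 54 + 0.05·2 = 54.1.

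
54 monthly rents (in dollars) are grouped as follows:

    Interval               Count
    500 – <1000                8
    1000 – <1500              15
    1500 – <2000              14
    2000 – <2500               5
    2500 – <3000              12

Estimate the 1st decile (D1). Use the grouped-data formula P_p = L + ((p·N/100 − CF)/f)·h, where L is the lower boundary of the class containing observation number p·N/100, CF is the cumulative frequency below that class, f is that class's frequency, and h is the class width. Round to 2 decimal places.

837.50

N = 54; target position k = 10/100 · 54 = 5.4.
Cumulative frequencies: 8, 23, 37, 42, 54.
Observation 5.4 falls in the class 500 – <1000.
L = 500, CF = 0, f = 8, h = 500.
P10 = 500 + ((5.4 − 0)/8)·500 = 500 + 337.5 = 837.5.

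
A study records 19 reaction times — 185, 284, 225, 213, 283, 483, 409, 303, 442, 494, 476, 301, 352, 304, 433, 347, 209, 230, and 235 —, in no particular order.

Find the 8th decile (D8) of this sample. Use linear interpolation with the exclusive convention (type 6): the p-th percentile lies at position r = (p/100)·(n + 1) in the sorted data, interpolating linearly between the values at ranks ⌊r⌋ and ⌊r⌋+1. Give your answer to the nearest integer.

Sorted: 185, 209, 213, 225, 230, 235, 283, 284, 301, 303, 304, 347, 352, 409, 433, 442, 476, 483, 494.
n = 19.
r = (80/100)·(19 + 1) = 16.
r is an integer, so P80 is the value at rank 16: 442.

442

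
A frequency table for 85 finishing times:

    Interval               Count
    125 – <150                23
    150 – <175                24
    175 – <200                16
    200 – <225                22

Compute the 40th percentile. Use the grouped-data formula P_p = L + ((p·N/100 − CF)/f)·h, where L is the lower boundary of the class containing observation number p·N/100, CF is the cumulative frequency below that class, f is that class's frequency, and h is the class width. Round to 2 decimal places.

161.46

N = 85; target position k = 40/100 · 85 = 34.
Cumulative frequencies: 23, 47, 63, 85.
Observation 34 falls in the class 150 – <175.
L = 150, CF = 23, f = 24, h = 25.
P40 = 150 + ((34 − 23)/24)·25 = 150 + 11.4583 = 161.458.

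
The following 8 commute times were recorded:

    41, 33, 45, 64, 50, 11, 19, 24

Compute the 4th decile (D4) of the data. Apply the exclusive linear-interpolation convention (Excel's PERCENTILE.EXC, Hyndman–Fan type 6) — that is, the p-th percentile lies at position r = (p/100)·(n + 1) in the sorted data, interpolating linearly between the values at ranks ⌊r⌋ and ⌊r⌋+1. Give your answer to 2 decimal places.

29.40

Sorted: 11, 19, 24, 33, 41, 45, 50, 64.
n = 8.
r = (40/100)·(8 + 1) = 3.6.
Rank 3 is 24 and rank 4 is 33.
Interpolate: 24 + 0.6·(33 − 24) = 24 + 0.6·9 = 29.4.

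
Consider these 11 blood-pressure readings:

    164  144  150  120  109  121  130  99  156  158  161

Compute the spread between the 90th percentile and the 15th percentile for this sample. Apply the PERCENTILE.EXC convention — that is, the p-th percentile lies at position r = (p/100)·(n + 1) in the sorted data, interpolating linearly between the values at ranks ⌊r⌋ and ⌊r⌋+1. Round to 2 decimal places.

Sorted: 99, 109, 120, 121, 130, 144, 150, 156, 158, 161, 164.
n = 11.
P15: r = 1.8; ranks 1–2 are 99, 109; interpolating gives 107.
P90: r = 10.8; ranks 10–11 are 161, 164; interpolating gives 163.4.
Difference: 163.4 − 107 = 56.4.

56.40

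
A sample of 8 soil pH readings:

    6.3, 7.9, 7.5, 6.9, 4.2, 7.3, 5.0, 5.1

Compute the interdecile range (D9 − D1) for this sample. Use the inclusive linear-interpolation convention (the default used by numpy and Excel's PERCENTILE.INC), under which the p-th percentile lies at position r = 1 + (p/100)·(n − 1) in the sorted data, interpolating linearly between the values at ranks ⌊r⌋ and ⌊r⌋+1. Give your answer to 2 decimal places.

2.86

Sorted: 4.2, 5.0, 5.1, 6.3, 6.9, 7.3, 7.5, 7.9.
n = 8.
P10: r = 1.7; ranks 1–2 are 4.2, 5.0; interpolating gives 4.76.
P90: r = 7.3; ranks 7–8 are 7.5, 7.9; interpolating gives 7.62.
Difference: 7.62 − 4.76 = 2.86.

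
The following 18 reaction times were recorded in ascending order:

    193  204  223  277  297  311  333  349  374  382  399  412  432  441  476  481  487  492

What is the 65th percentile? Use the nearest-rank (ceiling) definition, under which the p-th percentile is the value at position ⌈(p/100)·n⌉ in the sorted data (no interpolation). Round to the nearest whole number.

n = 18.
Position = ⌈65/100 · 18⌉ = ⌈11.7⌉ = 12.
The value at rank 12 is 412.

412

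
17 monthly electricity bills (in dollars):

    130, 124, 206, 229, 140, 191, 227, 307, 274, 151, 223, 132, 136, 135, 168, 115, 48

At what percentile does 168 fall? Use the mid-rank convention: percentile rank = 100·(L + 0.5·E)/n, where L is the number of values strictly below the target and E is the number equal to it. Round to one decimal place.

Sorted: 48, 115, 124, 130, 132, 135, 136, 140, 151, 168, 191, 206, 223, 227, 229, 274, 307.
Count below 168: L = 9; count equal: E = 1; n = 17.
Percentile rank = 100·(9 + 0.5·1)/17 = 100·9.5/17 = 55.88.

55.9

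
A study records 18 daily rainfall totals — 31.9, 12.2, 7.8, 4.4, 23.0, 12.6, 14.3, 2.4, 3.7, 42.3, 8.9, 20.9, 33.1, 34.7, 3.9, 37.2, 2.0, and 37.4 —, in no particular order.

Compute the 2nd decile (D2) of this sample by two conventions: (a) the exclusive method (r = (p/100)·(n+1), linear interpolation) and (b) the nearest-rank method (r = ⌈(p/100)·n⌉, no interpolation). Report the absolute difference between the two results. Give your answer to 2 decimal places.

Sorted: 2.0, 2.4, 3.7, 3.9, 4.4, 7.8, 8.9, 12.2, 12.6, 14.3, 20.9, 23.0, 31.9, 33.1, 34.7, 37.2, 37.4, 42.3.
n = 18.
(a) r = 3.8; between ranks 3 (3.7) and 4 (3.9): 3.86.
(b) the nearest-rank method: rank 4 → 3.9.
|3.86 − 3.9| = 0.04.

0.04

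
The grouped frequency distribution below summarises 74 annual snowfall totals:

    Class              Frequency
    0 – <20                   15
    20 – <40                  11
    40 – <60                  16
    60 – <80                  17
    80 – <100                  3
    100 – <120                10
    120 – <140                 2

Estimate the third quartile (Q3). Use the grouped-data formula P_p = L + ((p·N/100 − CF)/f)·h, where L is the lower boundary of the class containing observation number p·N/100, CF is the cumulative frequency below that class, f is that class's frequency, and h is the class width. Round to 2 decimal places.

75.88

N = 74; target position k = 75/100 · 74 = 55.5.
Cumulative frequencies: 15, 26, 42, 59, 62, 72, 74.
Observation 55.5 falls in the class 60 – <80.
L = 60, CF = 42, f = 17, h = 20.
P75 = 60 + ((55.5 − 42)/17)·20 = 60 + 15.8824 = 75.8824.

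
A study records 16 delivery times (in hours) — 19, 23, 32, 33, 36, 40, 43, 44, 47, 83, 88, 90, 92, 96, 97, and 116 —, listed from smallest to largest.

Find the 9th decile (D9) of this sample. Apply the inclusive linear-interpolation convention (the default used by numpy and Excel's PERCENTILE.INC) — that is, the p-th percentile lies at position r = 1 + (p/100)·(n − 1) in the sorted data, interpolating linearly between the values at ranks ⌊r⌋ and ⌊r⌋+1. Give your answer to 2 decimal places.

96.50

n = 16.
r = 1 + (90/100)·(16 − 1) = 1 + 13.5 = 14.5.
Rank 14 is 96 and rank 15 is 97.
Interpolate: 96 + 0.5·(97 − 96) = 96 + 0.5·1 = 96.5.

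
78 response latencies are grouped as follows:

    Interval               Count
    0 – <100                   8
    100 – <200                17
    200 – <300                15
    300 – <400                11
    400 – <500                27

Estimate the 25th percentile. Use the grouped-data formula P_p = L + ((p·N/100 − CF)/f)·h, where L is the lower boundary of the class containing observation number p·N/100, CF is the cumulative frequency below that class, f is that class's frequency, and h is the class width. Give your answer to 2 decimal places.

N = 78; target position k = 25/100 · 78 = 19.5.
Cumulative frequencies: 8, 25, 40, 51, 78.
Observation 19.5 falls in the class 100 – <200.
L = 100, CF = 8, f = 17, h = 100.
P25 = 100 + ((19.5 − 8)/17)·100 = 100 + 67.6471 = 167.647.

167.65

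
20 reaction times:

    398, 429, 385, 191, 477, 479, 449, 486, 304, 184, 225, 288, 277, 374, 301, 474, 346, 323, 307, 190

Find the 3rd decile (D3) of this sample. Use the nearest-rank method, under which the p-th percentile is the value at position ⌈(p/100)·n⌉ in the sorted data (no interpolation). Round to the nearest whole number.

Sorted: 184, 190, 191, 225, 277, 288, 301, 304, 307, 323, 346, 374, 385, 398, 429, 449, 474, 477, 479, 486.
n = 20.
Position = ⌈30/100 · 20⌉ = ⌈6⌉ = 6.
The value at rank 6 is 288.

288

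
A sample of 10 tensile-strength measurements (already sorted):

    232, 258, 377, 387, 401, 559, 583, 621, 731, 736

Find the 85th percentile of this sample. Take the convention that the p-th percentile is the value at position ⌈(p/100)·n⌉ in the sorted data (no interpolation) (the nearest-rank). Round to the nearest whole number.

731

n = 10.
Position = ⌈85/100 · 10⌉ = ⌈8.5⌉ = 9.
The value at rank 9 is 731.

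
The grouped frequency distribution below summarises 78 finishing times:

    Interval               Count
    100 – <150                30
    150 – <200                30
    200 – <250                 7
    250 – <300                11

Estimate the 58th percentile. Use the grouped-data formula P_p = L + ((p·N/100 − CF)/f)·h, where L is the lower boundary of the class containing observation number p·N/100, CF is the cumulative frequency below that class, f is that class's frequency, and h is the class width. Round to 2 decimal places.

175.40

N = 78; target position k = 58/100 · 78 = 45.24.
Cumulative frequencies: 30, 60, 67, 78.
Observation 45.24 falls in the class 150 – <200.
L = 150, CF = 30, f = 30, h = 50.
P58 = 150 + ((45.24 − 30)/30)·50 = 150 + 25.4 = 175.4.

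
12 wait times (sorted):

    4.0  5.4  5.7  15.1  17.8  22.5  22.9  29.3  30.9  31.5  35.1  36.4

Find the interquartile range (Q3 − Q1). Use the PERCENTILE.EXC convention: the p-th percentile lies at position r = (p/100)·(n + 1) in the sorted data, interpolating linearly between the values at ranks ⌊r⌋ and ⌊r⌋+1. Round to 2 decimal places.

23.30

n = 12.
P25: r = 3.25; ranks 3–4 are 5.7, 15.1; interpolating gives 8.05.
P75: r = 9.75; ranks 9–10 are 30.9, 31.5; interpolating gives 31.35.
Difference: 31.35 − 8.05 = 23.3.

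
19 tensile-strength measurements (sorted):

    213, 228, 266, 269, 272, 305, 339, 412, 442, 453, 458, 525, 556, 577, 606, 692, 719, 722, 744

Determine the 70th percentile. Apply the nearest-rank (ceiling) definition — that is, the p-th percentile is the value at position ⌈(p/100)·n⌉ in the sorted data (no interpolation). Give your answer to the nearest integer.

n = 19.
Position = ⌈70/100 · 19⌉ = ⌈13.3⌉ = 14.
The value at rank 14 is 577.

577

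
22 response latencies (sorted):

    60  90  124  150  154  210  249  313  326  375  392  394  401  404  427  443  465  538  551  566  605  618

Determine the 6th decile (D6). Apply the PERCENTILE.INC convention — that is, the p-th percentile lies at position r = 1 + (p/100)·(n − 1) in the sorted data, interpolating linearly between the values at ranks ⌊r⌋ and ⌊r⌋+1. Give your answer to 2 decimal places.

402.80

n = 22.
r = 1 + (60/100)·(22 − 1) = 1 + 12.6 = 13.6.
Rank 13 is 401 and rank 14 is 404.
Interpolate: 401 + 0.6·(404 − 401) = 401 + 0.6·3 = 402.8.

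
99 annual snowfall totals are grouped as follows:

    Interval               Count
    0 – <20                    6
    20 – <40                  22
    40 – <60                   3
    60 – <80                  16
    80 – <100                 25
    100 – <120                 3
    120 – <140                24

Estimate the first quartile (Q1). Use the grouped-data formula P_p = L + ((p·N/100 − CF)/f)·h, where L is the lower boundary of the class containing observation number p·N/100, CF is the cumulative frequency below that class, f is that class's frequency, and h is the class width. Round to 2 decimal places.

37.05

N = 99; target position k = 25/100 · 99 = 24.75.
Cumulative frequencies: 6, 28, 31, 47, 72, 75, 99.
Observation 24.75 falls in the class 20 – <40.
L = 20, CF = 6, f = 22, h = 20.
P25 = 20 + ((24.75 − 6)/22)·20 = 20 + 17.0455 = 37.0455.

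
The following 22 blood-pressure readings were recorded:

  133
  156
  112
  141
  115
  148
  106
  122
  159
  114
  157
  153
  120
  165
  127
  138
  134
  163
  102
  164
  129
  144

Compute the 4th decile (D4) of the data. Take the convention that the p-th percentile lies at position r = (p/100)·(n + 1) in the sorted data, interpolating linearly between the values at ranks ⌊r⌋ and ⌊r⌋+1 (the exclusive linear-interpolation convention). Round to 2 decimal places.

Sorted: 102, 106, 112, 114, 115, 120, 122, 127, 129, 133, 134, 138, 141, 144, 148, 153, 156, 157, 159, 163, 164, 165.
n = 22.
r = (40/100)·(22 + 1) = 9.2.
Rank 9 is 129 and rank 10 is 133.
Interpolate: 129 + 0.2·(133 − 129) = 129 + 0.2·4 = 129.8.

129.80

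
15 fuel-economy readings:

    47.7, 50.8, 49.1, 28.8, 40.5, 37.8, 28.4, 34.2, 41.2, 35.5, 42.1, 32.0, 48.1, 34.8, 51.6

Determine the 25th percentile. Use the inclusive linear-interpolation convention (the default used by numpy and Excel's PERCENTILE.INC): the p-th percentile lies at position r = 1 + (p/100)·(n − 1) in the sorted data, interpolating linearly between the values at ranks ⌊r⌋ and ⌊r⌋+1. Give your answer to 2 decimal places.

Sorted: 28.4, 28.8, 32.0, 34.2, 34.8, 35.5, 37.8, 40.5, 41.2, 42.1, 47.7, 48.1, 49.1, 50.8, 51.6.
n = 15.
r = 1 + (25/100)·(15 − 1) = 1 + 3.5 = 4.5.
Rank 4 is 34.2 and rank 5 is 34.8.
Interpolate: 34.2 + 0.5·(34.8 − 34.2) = 34.2 + 0.5·0.6 = 34.5.

34.50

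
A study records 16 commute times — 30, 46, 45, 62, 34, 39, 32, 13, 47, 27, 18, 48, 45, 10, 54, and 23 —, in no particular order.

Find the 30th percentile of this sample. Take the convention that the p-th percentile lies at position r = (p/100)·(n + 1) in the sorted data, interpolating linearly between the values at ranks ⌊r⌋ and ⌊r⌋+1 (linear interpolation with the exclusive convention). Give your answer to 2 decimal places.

27.30

Sorted: 10, 13, 18, 23, 27, 30, 32, 34, 39, 45, 45, 46, 47, 48, 54, 62.
n = 16.
r = (30/100)·(16 + 1) = 5.1.
Rank 5 is 27 and rank 6 is 30.
Interpolate: 27 + 0.1·(30 − 27) = 27 + 0.1·3 = 27.3.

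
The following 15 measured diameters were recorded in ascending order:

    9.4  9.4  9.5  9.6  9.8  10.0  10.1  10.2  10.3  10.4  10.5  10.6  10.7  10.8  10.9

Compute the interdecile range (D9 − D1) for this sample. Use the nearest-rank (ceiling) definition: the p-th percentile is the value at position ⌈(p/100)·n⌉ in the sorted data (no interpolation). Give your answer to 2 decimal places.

n = 15.
P10: rank ⌈10/100·15⌉ = 2 → 9.4.
P90: rank ⌈90/100·15⌉ = 14 → 10.8.
Difference: 10.8 − 9.4 = 1.4.

1.40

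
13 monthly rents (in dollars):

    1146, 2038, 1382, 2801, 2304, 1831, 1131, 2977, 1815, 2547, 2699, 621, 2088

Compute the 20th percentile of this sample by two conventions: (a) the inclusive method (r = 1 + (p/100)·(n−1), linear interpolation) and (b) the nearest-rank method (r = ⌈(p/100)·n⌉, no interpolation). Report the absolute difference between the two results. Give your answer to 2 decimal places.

Sorted: 621, 1131, 1146, 1382, 1815, 1831, 2038, 2088, 2304, 2547, 2699, 2801, 2977.
n = 13.
(a) r = 3.4; between ranks 3 (1146) and 4 (1382): 1240.4.
(b) the nearest-rank method: rank 3 → 1146.
|1240.4 − 1146| = 94.4.

94.40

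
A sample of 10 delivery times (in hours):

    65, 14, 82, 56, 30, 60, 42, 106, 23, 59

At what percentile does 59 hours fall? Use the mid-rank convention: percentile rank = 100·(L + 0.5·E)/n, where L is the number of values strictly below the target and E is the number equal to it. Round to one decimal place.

Sorted: 14, 23, 30, 42, 56, 59, 60, 65, 82, 106.
Count below 59: L = 5; count equal: E = 1; n = 10.
Percentile rank = 100·(5 + 0.5·1)/10 = 100·5.5/10 = 55.

55.0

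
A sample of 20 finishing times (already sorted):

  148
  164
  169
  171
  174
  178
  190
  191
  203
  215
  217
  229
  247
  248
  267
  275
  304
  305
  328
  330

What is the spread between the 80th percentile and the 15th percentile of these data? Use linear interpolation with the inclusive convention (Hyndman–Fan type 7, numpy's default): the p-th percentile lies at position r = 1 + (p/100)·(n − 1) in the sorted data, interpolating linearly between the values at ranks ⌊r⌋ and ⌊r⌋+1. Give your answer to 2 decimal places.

110.10

n = 20.
P15: r = 3.85; ranks 3–4 are 169, 171; interpolating gives 170.7.
P80: r = 16.2; ranks 16–17 are 275, 304; interpolating gives 280.8.
Difference: 280.8 − 170.7 = 110.1.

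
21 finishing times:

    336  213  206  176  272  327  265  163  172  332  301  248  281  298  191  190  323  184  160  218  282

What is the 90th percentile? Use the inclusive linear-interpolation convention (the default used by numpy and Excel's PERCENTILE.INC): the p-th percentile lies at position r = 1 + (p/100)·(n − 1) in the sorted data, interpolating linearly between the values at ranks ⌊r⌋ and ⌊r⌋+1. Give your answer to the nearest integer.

Sorted: 160, 163, 172, 176, 184, 190, 191, 206, 213, 218, 248, 265, 272, 281, 282, 298, 301, 323, 327, 332, 336.
n = 21.
r = 1 + (90/100)·(21 − 1) = 1 + 18 = 19.
r is an integer, so P90 is the value at rank 19: 327.

327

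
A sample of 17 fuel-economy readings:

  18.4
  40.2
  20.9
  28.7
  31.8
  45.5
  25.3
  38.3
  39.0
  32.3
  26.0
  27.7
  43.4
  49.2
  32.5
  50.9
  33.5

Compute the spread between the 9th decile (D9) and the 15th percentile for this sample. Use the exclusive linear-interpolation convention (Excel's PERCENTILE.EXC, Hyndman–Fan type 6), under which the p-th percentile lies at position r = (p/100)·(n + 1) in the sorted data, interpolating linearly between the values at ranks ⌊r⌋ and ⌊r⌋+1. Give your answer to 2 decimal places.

25.56

Sorted: 18.4, 20.9, 25.3, 26.0, 27.7, 28.7, 31.8, 32.3, 32.5, 33.5, 38.3, 39.0, 40.2, 43.4, 45.5, 49.2, 50.9.
n = 17.
P15: r = 2.7; ranks 2–3 are 20.9, 25.3; interpolating gives 23.98.
P90: r = 16.2; ranks 16–17 are 49.2, 50.9; interpolating gives 49.54.
Difference: 49.54 − 23.98 = 25.56.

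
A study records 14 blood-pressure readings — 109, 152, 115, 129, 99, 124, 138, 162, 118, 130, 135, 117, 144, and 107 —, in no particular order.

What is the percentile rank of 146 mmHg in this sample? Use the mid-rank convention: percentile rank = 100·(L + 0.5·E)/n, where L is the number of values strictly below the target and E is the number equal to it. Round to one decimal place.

Sorted: 99, 107, 109, 115, 117, 118, 124, 129, 130, 135, 138, 144, 152, 162.
Count below 146: L = 12; count equal: E = 0; n = 14.
Percentile rank = 100·(12 + 0.5·0)/14 = 100·12/14 = 85.71.

85.7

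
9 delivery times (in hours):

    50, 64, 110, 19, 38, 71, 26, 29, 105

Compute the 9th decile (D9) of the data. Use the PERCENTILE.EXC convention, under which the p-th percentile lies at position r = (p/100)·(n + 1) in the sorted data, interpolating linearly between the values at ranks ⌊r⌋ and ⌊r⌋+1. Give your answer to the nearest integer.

Sorted: 19, 26, 29, 38, 50, 64, 71, 105, 110.
n = 9.
r = (90/100)·(9 + 1) = 9.
r is an integer, so P90 is the value at rank 9: 110.

110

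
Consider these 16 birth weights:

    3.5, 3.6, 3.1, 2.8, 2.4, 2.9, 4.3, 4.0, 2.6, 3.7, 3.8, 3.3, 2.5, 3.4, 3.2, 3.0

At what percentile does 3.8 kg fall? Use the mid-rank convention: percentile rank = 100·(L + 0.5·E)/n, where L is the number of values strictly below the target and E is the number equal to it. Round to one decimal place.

84.4

Sorted: 2.4, 2.5, 2.6, 2.8, 2.9, 3.0, 3.1, 3.2, 3.3, 3.4, 3.5, 3.6, 3.7, 3.8, 4.0, 4.3.
Count below 3.8: L = 13; count equal: E = 1; n = 16.
Percentile rank = 100·(13 + 0.5·1)/16 = 100·13.5/16 = 84.38.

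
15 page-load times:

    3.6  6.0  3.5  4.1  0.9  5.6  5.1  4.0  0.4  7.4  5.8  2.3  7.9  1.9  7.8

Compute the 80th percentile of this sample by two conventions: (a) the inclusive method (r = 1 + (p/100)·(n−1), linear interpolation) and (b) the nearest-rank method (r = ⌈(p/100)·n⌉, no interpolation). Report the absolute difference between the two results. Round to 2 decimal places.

Sorted: 0.4, 0.9, 1.9, 2.3, 3.5, 3.6, 4.0, 4.1, 5.1, 5.6, 5.8, 6.0, 7.4, 7.8, 7.9.
n = 15.
(a) r = 12.2; between ranks 12 (6.0) and 13 (7.4): 6.28.
(b) the nearest-rank method: rank 12 → 6.
|6.28 − 6| = 0.28.

0.28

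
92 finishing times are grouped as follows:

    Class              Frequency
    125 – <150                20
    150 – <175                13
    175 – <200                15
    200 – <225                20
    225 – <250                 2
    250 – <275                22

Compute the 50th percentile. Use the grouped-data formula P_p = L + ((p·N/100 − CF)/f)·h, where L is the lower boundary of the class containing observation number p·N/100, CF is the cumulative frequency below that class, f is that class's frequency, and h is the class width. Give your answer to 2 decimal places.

N = 92; target position k = 50/100 · 92 = 46.
Cumulative frequencies: 20, 33, 48, 68, 70, 92.
Observation 46 falls in the class 175 – <200.
L = 175, CF = 33, f = 15, h = 25.
P50 = 175 + ((46 − 33)/15)·25 = 175 + 21.6667 = 196.667.

196.67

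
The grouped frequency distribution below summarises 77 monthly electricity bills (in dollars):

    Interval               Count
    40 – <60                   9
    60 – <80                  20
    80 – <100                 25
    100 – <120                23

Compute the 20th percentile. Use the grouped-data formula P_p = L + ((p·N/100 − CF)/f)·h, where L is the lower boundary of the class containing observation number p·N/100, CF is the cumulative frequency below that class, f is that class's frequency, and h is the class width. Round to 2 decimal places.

N = 77; target position k = 20/100 · 77 = 15.4.
Cumulative frequencies: 9, 29, 54, 77.
Observation 15.4 falls in the class 60 – <80.
L = 60, CF = 9, f = 20, h = 20.
P20 = 60 + ((15.4 − 9)/20)·20 = 60 + 6.4 = 66.4.

66.40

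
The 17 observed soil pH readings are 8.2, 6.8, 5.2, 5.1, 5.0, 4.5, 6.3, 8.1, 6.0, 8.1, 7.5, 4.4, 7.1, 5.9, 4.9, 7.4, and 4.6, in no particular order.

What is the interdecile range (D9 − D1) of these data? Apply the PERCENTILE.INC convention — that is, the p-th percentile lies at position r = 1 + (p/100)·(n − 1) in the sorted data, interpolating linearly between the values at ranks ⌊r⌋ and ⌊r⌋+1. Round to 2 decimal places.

Sorted: 4.4, 4.5, 4.6, 4.9, 5.0, 5.1, 5.2, 5.9, 6.0, 6.3, 6.8, 7.1, 7.4, 7.5, 8.1, 8.1, 8.2.
n = 17.
P10: r = 2.6; ranks 2–3 are 4.5, 4.6; interpolating gives 4.56.
P90: r = 15.4; ranks 15–16 are 8.1, 8.1; interpolating gives 8.1.
Difference: 8.1 − 4.56 = 3.54.

3.54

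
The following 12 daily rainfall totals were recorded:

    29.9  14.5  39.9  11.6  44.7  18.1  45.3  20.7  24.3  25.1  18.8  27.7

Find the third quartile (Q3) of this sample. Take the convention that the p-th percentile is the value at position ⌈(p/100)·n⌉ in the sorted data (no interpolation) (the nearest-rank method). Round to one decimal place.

29.9

Sorted: 11.6, 14.5, 18.1, 18.8, 20.7, 24.3, 25.1, 27.7, 29.9, 39.9, 44.7, 45.3.
n = 12.
Position = ⌈75/100 · 12⌉ = ⌈9⌉ = 9.
The value at rank 9 is 29.9.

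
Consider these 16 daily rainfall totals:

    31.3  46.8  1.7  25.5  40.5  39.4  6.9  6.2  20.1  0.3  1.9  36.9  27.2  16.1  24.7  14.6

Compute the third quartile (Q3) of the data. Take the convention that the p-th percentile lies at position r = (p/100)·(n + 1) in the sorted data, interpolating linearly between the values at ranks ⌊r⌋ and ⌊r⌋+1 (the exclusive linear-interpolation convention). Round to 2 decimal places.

35.50

Sorted: 0.3, 1.7, 1.9, 6.2, 6.9, 14.6, 16.1, 20.1, 24.7, 25.5, 27.2, 31.3, 36.9, 39.4, 40.5, 46.8.
n = 16.
r = (75/100)·(16 + 1) = 12.75.
Rank 12 is 31.3 and rank 13 is 36.9.
Interpolate: 31.3 + 0.75·(36.9 − 31.3) = 31.3 + 0.75·5.6 = 35.5.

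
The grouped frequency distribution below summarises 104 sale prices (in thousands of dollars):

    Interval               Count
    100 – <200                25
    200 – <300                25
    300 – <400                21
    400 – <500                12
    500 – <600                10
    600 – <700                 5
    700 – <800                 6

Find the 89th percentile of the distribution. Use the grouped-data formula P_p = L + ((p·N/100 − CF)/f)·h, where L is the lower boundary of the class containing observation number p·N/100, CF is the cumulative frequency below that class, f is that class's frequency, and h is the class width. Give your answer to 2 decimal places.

595.60

N = 104; target position k = 89/100 · 104 = 92.56.
Cumulative frequencies: 25, 50, 71, 83, 93, 98, 104.
Observation 92.56 falls in the class 500 – <600.
L = 500, CF = 83, f = 10, h = 100.
P89 = 500 + ((92.56 − 83)/10)·100 = 500 + 95.6 = 595.6.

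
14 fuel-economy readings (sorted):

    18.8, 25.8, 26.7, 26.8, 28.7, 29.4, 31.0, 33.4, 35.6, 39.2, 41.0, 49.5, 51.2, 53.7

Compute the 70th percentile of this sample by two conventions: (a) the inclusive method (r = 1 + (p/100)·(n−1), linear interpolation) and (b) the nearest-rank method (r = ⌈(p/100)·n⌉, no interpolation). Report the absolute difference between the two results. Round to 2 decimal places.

n = 14.
(a) r = 10.1; between ranks 10 (39.2) and 11 (41.0): 39.38.
(b) the nearest-rank method: rank 10 → 39.2.
|39.38 − 39.2| = 0.18.

0.18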